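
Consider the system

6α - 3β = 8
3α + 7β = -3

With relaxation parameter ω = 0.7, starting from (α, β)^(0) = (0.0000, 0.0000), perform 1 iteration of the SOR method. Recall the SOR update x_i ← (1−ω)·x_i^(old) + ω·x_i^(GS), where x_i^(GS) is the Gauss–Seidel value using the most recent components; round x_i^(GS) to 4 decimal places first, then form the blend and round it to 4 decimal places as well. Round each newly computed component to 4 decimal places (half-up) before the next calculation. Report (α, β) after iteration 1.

Iteration 1:
  α: GS value = (8 - (-3)·0.0000) / (6) = 1.3333;  α ← (1−ω)·0.0000 + ω·1.3333 = 0.9333
  β: GS value = (-3 - (3)·0.9333) / (7) = -0.8286;  β ← (1−ω)·0.0000 + ω·-0.8286 = -0.5800

(0.9333, -0.5800)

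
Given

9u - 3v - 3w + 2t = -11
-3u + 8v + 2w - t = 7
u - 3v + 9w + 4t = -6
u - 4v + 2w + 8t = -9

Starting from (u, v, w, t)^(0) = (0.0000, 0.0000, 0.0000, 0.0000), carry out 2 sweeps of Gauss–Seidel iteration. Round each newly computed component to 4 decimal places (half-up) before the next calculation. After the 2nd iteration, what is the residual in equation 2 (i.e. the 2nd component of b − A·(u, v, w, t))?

-0.6647

Iteration 1:
  u = (-11 - (-3)·0.0000 - (-3)·0.0000 - (2)·0.0000) / (9) = -1.2222
  v = (7 - (-3)·-1.2222 - (2)·0.0000 - (-1)·0.0000) / (8) = 0.4167
  w = (-6 - (1)·-1.2222 - (-3)·0.4167 - (4)·0.0000) / (9) = -0.3920
  t = (-9 - (1)·-1.2222 - (-4)·0.4167 - (2)·-0.3920) / (8) = -0.6659
Iteration 2:
  u = (-11 - (-3)·0.4167 - (-3)·-0.3920 - (2)·-0.6659) / (9) = -1.0660
  v = (7 - (-3)·-1.0660 - (2)·-0.3920 - (-1)·-0.6659) / (8) = 0.4900
  w = (-6 - (1)·-1.0660 - (-3)·0.4900 - (4)·-0.6659) / (9) = -0.0889
  t = (-9 - (1)·-1.0660 - (-4)·0.4900 - (2)·-0.0889) / (8) = -0.7245
Residual b − A·x = (1.2463, -0.6647, 0.2341, -0.0002)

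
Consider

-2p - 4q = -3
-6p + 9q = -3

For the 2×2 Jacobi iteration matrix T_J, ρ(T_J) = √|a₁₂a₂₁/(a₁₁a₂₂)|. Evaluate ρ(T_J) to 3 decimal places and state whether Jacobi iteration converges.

1.155

a₁₂a₂₁/(a₁₁a₂₂) = (-4)·(-6) / ((-2)·(9)) = -1.333333
ρ = √|-1.333333| = √1.333333 = 1.155
ρ > 1, so Jacobi diverges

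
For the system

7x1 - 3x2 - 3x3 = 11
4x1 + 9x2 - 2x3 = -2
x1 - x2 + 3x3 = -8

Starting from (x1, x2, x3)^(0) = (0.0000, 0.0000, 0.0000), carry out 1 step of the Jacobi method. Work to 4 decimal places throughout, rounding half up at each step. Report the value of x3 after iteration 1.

-2.6667

Iteration 1:
  x1 = (11 - (-3)·0.0000 - (-3)·0.0000) / (7) = 1.5714
  x2 = (-2 - (4)·0.0000 - (-2)·0.0000) / (9) = -0.2222
  x3 = (-8 - (1)·0.0000 - (-1)·0.0000) / (3) = -2.6667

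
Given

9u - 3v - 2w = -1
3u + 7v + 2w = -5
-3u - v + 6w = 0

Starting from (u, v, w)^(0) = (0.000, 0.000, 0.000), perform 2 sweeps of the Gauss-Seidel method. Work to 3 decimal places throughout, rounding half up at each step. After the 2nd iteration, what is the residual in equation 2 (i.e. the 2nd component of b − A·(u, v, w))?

0.209

Iteration 1:
  u = (-1 - (-3)·0.000 - (-2)·0.000) / (9) = -0.111
  v = (-5 - (3)·-0.111 - (2)·0.000) / (7) = -0.667
  w = (0 - (-3)·-0.111 - (-1)·-0.667) / (6) = -0.167
Iteration 2:
  u = (-1 - (-3)·-0.667 - (-2)·-0.167) / (9) = -0.371
  v = (-5 - (3)·-0.371 - (2)·-0.167) / (7) = -0.508
  w = (0 - (-3)·-0.371 - (-1)·-0.508) / (6) = -0.270
Residual b − A·x = (0.275, 0.209, -0.001)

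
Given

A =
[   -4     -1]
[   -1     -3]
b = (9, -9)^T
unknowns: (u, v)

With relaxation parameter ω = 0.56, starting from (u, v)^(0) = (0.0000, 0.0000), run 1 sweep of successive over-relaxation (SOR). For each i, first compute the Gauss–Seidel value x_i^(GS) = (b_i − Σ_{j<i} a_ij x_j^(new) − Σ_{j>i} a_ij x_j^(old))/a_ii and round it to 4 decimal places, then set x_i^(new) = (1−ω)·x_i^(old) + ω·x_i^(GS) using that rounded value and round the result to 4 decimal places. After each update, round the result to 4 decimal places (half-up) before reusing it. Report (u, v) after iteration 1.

(-1.2600, 1.9152)

Iteration 1:
  u: GS value = (9 - (-1)·0.0000) / (-4) = -2.2500;  u ← (1−ω)·0.0000 + ω·-2.2500 = -1.2600
  v: GS value = (-9 - (-1)·-1.2600) / (-3) = 3.4200;  v ← (1−ω)·0.0000 + ω·3.4200 = 1.9152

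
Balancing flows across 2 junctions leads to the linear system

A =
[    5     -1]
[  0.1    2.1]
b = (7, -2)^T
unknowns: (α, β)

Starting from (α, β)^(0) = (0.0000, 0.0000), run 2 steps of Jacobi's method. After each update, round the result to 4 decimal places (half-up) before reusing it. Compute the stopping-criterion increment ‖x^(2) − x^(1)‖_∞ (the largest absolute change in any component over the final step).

Iteration 1:
  α = (7 - (-1)·0.0000) / (5) = 1.4000
  β = (-2 - (0.1)·0.0000) / (2.1) = -0.9524
Iteration 2:
  α = (7 - (-1)·-0.9524) / (5) = 1.2095
  β = (-2 - (0.1)·1.4000) / (2.1) = -1.0190
Change: (-0.1905, -0.0666) → max |·| = 0.1905

0.1905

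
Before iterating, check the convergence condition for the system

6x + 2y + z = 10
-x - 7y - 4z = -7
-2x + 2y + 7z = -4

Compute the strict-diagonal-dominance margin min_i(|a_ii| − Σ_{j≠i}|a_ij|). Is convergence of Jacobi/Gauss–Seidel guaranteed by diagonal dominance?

row 1: |6| − (2+1) = 3
row 2: |-7| − (1+4) = 2
row 3: |7| − (2+2) = 3
minimum over rows = 2 → strictly diagonally dominant (convergence guaranteed)

2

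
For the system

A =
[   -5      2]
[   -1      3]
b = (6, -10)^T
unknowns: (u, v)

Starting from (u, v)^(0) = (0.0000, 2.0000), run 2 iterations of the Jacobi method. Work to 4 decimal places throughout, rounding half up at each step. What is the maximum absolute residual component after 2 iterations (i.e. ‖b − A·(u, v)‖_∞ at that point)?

2.1332

Iteration 1:
  u = (6 - (2)·2.0000) / (-5) = -0.4000
  v = (-10 - (-1)·0.0000) / (3) = -3.3333
Iteration 2:
  u = (6 - (2)·-3.3333) / (-5) = -2.5333
  v = (-10 - (-1)·-0.4000) / (3) = -3.4667
Residual b − A·x = (0.2669, -2.1332); ∞-norm = 2.1332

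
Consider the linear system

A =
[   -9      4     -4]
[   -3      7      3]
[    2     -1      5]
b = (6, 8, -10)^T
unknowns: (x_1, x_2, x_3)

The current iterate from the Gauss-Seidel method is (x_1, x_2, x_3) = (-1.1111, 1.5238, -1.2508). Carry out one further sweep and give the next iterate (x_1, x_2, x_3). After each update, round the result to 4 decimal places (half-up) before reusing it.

(0.5665, 1.9217, -1.8423)

One sweep:
  x_1 = (6 - (4)·1.5238 - (-4)·-1.2508) / (-9) = 0.5665
  x_2 = (8 - (-3)·0.5665 - (3)·-1.2508) / (7) = 1.9217
  x_3 = (-10 - (2)·0.5665 - (-1)·1.9217) / (5) = -1.8423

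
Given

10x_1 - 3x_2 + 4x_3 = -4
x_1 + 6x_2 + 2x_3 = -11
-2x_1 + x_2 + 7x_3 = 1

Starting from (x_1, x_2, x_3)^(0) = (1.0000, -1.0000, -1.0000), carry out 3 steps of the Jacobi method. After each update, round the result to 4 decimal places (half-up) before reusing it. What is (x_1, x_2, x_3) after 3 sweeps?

Iteration 1:
  x_1 = (-4 - (-3)·-1.0000 - (4)·-1.0000) / (10) = -0.3000
  x_2 = (-11 - (1)·1.0000 - (2)·-1.0000) / (6) = -1.6667
  x_3 = (1 - (-2)·1.0000 - (1)·-1.0000) / (7) = 0.5714
Iteration 2:
  x_1 = (-4 - (-3)·-1.6667 - (4)·0.5714) / (10) = -1.1286
  x_2 = (-11 - (1)·-0.3000 - (2)·0.5714) / (6) = -1.9738
  x_3 = (1 - (-2)·-0.3000 - (1)·-1.6667) / (7) = 0.2952
Iteration 3:
  x_1 = (-4 - (-3)·-1.9738 - (4)·0.2952) / (10) = -1.1102
  x_2 = (-11 - (1)·-1.1286 - (2)·0.2952) / (6) = -1.7436
  x_3 = (1 - (-2)·-1.1286 - (1)·-1.9738) / (7) = 0.1024

(-1.1102, -1.7436, 0.1024)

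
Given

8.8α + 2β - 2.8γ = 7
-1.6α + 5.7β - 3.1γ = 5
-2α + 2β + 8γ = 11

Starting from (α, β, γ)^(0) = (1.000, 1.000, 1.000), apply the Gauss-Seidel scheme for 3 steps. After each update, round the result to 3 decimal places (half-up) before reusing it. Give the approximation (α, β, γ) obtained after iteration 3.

(0.762, 1.710, 1.138)

Iteration 1:
  α = (7 - (2)·1.000 - (-2.8)·1.000) / (8.8) = 0.886
  β = (5 - (-1.6)·0.886 - (-3.1)·1.000) / (5.7) = 1.670
  γ = (11 - (-2)·0.886 - (2)·1.670) / (8) = 1.179
Iteration 2:
  α = (7 - (2)·1.670 - (-2.8)·1.179) / (8.8) = 0.791
  β = (5 - (-1.6)·0.791 - (-3.1)·1.179) / (5.7) = 1.740
  γ = (11 - (-2)·0.791 - (2)·1.740) / (8) = 1.138
Iteration 3:
  α = (7 - (2)·1.740 - (-2.8)·1.138) / (8.8) = 0.762
  β = (5 - (-1.6)·0.762 - (-3.1)·1.138) / (5.7) = 1.710
  γ = (11 - (-2)·0.762 - (2)·1.710) / (8) = 1.138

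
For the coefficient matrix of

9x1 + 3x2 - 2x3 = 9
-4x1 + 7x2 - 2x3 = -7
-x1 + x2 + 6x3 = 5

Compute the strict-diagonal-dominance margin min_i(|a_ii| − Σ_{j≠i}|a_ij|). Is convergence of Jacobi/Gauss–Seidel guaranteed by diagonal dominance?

1

row 1: |9| − (3+2) = 4
row 2: |7| − (4+2) = 1
row 3: |6| − (1+1) = 4
minimum over rows = 1 → strictly diagonally dominant (convergence guaranteed)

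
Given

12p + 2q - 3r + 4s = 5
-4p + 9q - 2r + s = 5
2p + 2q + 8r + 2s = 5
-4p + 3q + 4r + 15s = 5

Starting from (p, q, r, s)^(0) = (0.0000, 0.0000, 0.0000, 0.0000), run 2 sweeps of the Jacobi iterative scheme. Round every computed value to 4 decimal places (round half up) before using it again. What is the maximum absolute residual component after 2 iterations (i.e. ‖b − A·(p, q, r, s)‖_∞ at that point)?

Iteration 1:
  p = (5 - (2)·0.0000 - (-3)·0.0000 - (4)·0.0000) / (12) = 0.4167
  q = (5 - (-4)·0.0000 - (-2)·0.0000 - (1)·0.0000) / (9) = 0.5556
  r = (5 - (2)·0.0000 - (2)·0.0000 - (2)·0.0000) / (8) = 0.6250
  s = (5 - (-4)·0.0000 - (3)·0.0000 - (4)·0.0000) / (15) = 0.3333
Iteration 2:
  p = (5 - (2)·0.5556 - (-3)·0.6250 - (4)·0.3333) / (12) = 0.3692
  q = (5 - (-4)·0.4167 - (-2)·0.6250 - (1)·0.3333) / (9) = 0.8426
  r = (5 - (2)·0.4167 - (2)·0.5556 - (2)·0.3333) / (8) = 0.2986
  s = (5 - (-4)·0.4167 - (3)·0.5556 - (4)·0.6250) / (15) = 0.1667
Residual b − A·x = (-0.8866, -0.6761, -0.1458, 0.2541); ∞-norm = 0.8866

0.8866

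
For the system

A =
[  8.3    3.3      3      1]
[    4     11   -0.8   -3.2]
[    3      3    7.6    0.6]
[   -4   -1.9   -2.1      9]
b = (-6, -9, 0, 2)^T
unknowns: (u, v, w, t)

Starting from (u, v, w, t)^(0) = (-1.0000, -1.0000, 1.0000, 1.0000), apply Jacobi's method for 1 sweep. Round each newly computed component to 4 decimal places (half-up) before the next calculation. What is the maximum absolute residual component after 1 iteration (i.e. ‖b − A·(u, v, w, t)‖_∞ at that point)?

4.8429

Iteration 1:
  u = (-6 - (3.3)·-1.0000 - (3)·1.0000 - (1)·1.0000) / (8.3) = -0.8072
  v = (-9 - (4)·-1.0000 - (-0.8)·1.0000 - (-3.2)·1.0000) / (11) = -0.0909
  w = (0 - (3)·-1.0000 - (3)·-1.0000 - (0.6)·1.0000) / (7.6) = 0.7105
  t = (2 - (-4)·-1.0000 - (-1.9)·-1.0000 - (-2.1)·1.0000) / (9) = -0.2000
Residual b − A·x = (-0.9318, -4.8429, -2.5855, 1.8905); ∞-norm = 4.8429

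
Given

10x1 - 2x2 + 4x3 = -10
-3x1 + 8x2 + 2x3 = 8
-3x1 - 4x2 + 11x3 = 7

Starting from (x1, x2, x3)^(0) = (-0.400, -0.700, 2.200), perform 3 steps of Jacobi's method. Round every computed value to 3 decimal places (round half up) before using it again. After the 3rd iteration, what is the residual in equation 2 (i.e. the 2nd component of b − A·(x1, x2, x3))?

Iteration 1:
  x1 = (-10 - (-2)·-0.700 - (4)·2.200) / (10) = -2.020
  x2 = (8 - (-3)·-0.400 - (2)·2.200) / (8) = 0.300
  x3 = (7 - (-3)·-0.400 - (-4)·-0.700) / (11) = 0.273
Iteration 2:
  x1 = (-10 - (-2)·0.300 - (4)·0.273) / (10) = -1.049
  x2 = (8 - (-3)·-2.020 - (2)·0.273) / (8) = 0.174
  x3 = (7 - (-3)·-2.020 - (-4)·0.300) / (11) = 0.195
Iteration 3:
  x1 = (-10 - (-2)·0.174 - (4)·0.195) / (10) = -1.043
  x2 = (8 - (-3)·-1.049 - (2)·0.195) / (8) = 0.558
  x3 = (7 - (-3)·-1.049 - (-4)·0.174) / (11) = 0.414
Residual b − A·x = (-0.110, -0.421, 1.549)

-0.421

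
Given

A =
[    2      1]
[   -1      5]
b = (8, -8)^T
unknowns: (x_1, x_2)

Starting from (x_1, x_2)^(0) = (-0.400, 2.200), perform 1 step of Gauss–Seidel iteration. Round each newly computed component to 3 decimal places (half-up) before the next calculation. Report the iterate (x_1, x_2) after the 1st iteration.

(2.900, -1.020)

Iteration 1:
  x_1 = (8 - (1)·2.200) / (2) = 2.900
  x_2 = (-8 - (-1)·2.900) / (5) = -1.020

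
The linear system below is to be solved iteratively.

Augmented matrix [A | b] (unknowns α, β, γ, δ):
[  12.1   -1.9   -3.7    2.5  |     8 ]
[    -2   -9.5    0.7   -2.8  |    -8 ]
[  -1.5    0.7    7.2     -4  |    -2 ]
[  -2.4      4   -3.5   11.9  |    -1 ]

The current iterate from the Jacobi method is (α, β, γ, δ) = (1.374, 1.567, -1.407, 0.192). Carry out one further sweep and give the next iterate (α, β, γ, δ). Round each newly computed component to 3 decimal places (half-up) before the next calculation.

(0.437, 0.393, -0.037, -0.747)

One sweep:
  α = (8 - (-1.9)·1.567 - (-3.7)·-1.407 - (2.5)·0.192) / (12.1) = 0.437
  β = (-8 - (-2)·1.374 - (0.7)·-1.407 - (-2.8)·0.192) / (-9.5) = 0.393
  γ = (-2 - (-1.5)·1.374 - (0.7)·1.567 - (-4)·0.192) / (7.2) = -0.037
  δ = (-1 - (-2.4)·1.374 - (4)·1.567 - (-3.5)·-1.407) / (11.9) = -0.747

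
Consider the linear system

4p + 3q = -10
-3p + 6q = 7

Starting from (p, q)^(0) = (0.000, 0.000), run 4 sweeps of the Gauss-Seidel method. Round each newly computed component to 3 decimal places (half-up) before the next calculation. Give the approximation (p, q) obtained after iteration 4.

Iteration 1:
  p = (-10 - (3)·0.000) / (4) = -2.500
  q = (7 - (-3)·-2.500) / (6) = -0.083
Iteration 2:
  p = (-10 - (3)·-0.083) / (4) = -2.438
  q = (7 - (-3)·-2.438) / (6) = -0.052
Iteration 3:
  p = (-10 - (3)·-0.052) / (4) = -2.461
  q = (7 - (-3)·-2.461) / (6) = -0.064
Iteration 4:
  p = (-10 - (3)·-0.064) / (4) = -2.452
  q = (7 - (-3)·-2.452) / (6) = -0.059

(-2.452, -0.059)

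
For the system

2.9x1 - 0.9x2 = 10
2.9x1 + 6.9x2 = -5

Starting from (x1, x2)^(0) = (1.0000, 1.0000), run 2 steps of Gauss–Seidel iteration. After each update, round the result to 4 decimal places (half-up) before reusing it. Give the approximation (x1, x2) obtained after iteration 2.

Iteration 1:
  x1 = (10 - (-0.9)·1.0000) / (2.9) = 3.7586
  x2 = (-5 - (2.9)·3.7586) / (6.9) = -2.3043
Iteration 2:
  x1 = (10 - (-0.9)·-2.3043) / (2.9) = 2.7331
  x2 = (-5 - (2.9)·2.7331) / (6.9) = -1.8733

(2.7331, -1.8733)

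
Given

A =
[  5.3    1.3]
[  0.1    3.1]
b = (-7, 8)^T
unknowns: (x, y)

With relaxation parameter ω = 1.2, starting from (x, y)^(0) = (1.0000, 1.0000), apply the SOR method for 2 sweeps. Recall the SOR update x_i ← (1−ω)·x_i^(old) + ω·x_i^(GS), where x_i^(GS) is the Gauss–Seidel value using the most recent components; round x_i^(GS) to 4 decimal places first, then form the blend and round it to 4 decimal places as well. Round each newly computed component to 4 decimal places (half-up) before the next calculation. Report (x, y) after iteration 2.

Iteration 1:
  x: GS value = (-7 - (1.3)·1.0000) / (5.3) = -1.5660;  x ← (1−ω)·1.0000 + ω·-1.5660 = -2.0792
  y: GS value = (8 - (0.1)·-2.0792) / (3.1) = 2.6477;  y ← (1−ω)·1.0000 + ω·2.6477 = 2.9772
Iteration 2:
  x: GS value = (-7 - (1.3)·2.9772) / (5.3) = -2.0510;  x ← (1−ω)·-2.0792 + ω·-2.0510 = -2.0454
  y: GS value = (8 - (0.1)·-2.0454) / (3.1) = 2.6466;  y ← (1−ω)·2.9772 + ω·2.6466 = 2.5805

(-2.0454, 2.5805)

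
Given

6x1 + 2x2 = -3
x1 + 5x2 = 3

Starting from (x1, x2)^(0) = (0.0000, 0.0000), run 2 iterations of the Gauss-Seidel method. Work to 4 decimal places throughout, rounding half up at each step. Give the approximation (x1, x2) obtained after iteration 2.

Iteration 1:
  x1 = (-3 - (2)·0.0000) / (6) = -0.5000
  x2 = (3 - (1)·-0.5000) / (5) = 0.7000
Iteration 2:
  x1 = (-3 - (2)·0.7000) / (6) = -0.7333
  x2 = (3 - (1)·-0.7333) / (5) = 0.7467

(-0.7333, 0.7467)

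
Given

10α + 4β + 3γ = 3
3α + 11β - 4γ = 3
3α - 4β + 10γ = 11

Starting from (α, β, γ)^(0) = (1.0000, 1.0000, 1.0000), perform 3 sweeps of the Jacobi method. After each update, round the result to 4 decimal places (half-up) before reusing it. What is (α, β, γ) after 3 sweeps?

Iteration 1:
  α = (3 - (4)·1.0000 - (3)·1.0000) / (10) = -0.4000
  β = (3 - (3)·1.0000 - (-4)·1.0000) / (11) = 0.3636
  γ = (11 - (3)·1.0000 - (-4)·1.0000) / (10) = 1.2000
Iteration 2:
  α = (3 - (4)·0.3636 - (3)·1.2000) / (10) = -0.2054
  β = (3 - (3)·-0.4000 - (-4)·1.2000) / (11) = 0.8182
  γ = (11 - (3)·-0.4000 - (-4)·0.3636) / (10) = 1.3654
Iteration 3:
  α = (3 - (4)·0.8182 - (3)·1.3654) / (10) = -0.4369
  β = (3 - (3)·-0.2054 - (-4)·1.3654) / (11) = 0.8253
  γ = (11 - (3)·-0.2054 - (-4)·0.8182) / (10) = 1.4889

(-0.4369, 0.8253, 1.4889)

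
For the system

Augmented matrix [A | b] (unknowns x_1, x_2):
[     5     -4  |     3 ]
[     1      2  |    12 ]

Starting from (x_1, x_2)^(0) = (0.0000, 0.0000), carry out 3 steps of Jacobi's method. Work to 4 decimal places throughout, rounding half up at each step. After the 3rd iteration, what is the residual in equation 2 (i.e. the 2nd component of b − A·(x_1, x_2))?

Iteration 1:
  x_1 = (3 - (-4)·0.0000) / (5) = 0.6000
  x_2 = (12 - (1)·0.0000) / (2) = 6.0000
Iteration 2:
  x_1 = (3 - (-4)·6.0000) / (5) = 5.4000
  x_2 = (12 - (1)·0.6000) / (2) = 5.7000
Iteration 3:
  x_1 = (3 - (-4)·5.7000) / (5) = 5.1600
  x_2 = (12 - (1)·5.4000) / (2) = 3.3000
Residual b − A·x = (-9.6000, 0.2400)

0.2400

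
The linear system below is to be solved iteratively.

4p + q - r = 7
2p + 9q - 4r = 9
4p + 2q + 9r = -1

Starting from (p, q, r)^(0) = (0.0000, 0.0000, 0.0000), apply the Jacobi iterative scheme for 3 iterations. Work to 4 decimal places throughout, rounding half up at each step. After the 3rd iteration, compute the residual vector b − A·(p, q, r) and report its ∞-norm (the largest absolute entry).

Iteration 1:
  p = (7 - (1)·0.0000 - (-1)·0.0000) / (4) = 1.7500
  q = (9 - (2)·0.0000 - (-4)·0.0000) / (9) = 1.0000
  r = (-1 - (4)·0.0000 - (2)·0.0000) / (9) = -0.1111
Iteration 2:
  p = (7 - (1)·1.0000 - (-1)·-0.1111) / (4) = 1.4722
  q = (9 - (2)·1.7500 - (-4)·-0.1111) / (9) = 0.5617
  r = (-1 - (4)·1.7500 - (2)·1.0000) / (9) = -1.1111
Iteration 3:
  p = (7 - (1)·0.5617 - (-1)·-1.1111) / (4) = 1.3318
  q = (9 - (2)·1.4722 - (-4)·-1.1111) / (9) = 0.1790
  r = (-1 - (4)·1.4722 - (2)·0.5617) / (9) = -0.8902
Residual b − A·x = (0.6036, 1.1646, 1.3266); ∞-norm = 1.3266

1.3266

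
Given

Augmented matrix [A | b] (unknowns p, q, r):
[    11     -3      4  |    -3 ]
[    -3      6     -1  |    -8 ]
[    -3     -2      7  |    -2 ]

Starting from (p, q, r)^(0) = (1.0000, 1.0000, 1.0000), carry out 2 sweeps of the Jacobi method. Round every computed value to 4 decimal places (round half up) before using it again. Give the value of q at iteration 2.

-1.4437

Iteration 1:
  p = (-3 - (-3)·1.0000 - (4)·1.0000) / (11) = -0.3636
  q = (-8 - (-3)·1.0000 - (-1)·1.0000) / (6) = -0.6667
  r = (-2 - (-3)·1.0000 - (-2)·1.0000) / (7) = 0.4286
Iteration 2:
  p = (-3 - (-3)·-0.6667 - (4)·0.4286) / (11) = -0.6104
  q = (-8 - (-3)·-0.3636 - (-1)·0.4286) / (6) = -1.4437
  r = (-2 - (-3)·-0.3636 - (-2)·-0.6667) / (7) = -0.6320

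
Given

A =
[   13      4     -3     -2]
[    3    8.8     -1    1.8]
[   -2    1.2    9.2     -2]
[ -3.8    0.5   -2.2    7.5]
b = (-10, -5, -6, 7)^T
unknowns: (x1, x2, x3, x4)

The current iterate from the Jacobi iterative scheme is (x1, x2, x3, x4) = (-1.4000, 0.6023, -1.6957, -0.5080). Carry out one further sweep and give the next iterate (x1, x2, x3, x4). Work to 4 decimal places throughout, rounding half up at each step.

(-1.4240, -0.1797, -1.1455, -0.3136)

One sweep:
  x1 = (-10 - (4)·0.6023 - (-3)·-1.6957 - (-2)·-0.5080) / (13) = -1.4240
  x2 = (-5 - (3)·-1.4000 - (-1)·-1.6957 - (1.8)·-0.5080) / (8.8) = -0.1797
  x3 = (-6 - (-2)·-1.4000 - (1.2)·0.6023 - (-2)·-0.5080) / (9.2) = -1.1455
  x4 = (7 - (-3.8)·-1.4000 - (0.5)·0.6023 - (-2.2)·-1.6957) / (7.5) = -0.3136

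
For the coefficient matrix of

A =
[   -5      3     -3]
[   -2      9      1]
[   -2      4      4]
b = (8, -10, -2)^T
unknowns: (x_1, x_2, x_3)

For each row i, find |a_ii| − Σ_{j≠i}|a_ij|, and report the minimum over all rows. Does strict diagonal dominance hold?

-2

row 1: |-5| − (3+3) = -1
row 2: |9| − (2+1) = 6
row 3: |4| − (2+4) = -2
minimum over rows = -2 → not strictly diagonally dominant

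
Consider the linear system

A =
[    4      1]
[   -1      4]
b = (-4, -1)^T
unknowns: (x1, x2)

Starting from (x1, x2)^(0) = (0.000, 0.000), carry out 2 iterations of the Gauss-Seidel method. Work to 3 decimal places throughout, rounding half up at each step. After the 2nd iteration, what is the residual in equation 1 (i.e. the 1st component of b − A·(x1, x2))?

-0.031

Iteration 1:
  x1 = (-4 - (1)·0.000) / (4) = -1.000
  x2 = (-1 - (-1)·-1.000) / (4) = -0.500
Iteration 2:
  x1 = (-4 - (1)·-0.500) / (4) = -0.875
  x2 = (-1 - (-1)·-0.875) / (4) = -0.469
Residual b − A·x = (-0.031, 0.001)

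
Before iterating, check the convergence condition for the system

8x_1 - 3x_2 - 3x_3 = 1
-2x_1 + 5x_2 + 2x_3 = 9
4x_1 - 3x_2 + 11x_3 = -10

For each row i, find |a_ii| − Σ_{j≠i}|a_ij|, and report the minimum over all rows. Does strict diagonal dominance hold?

1

row 1: |8| − (3+3) = 2
row 2: |5| − (2+2) = 1
row 3: |11| − (4+3) = 4
minimum over rows = 1 → strictly diagonally dominant (convergence guaranteed)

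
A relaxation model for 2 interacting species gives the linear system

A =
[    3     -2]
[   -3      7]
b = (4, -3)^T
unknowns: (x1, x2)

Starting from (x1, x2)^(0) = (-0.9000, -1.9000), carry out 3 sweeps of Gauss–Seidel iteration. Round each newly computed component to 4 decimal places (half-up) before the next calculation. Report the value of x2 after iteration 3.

Iteration 1:
  x1 = (4 - (-2)·-1.9000) / (3) = 0.0667
  x2 = (-3 - (-3)·0.0667) / (7) = -0.4000
Iteration 2:
  x1 = (4 - (-2)·-0.4000) / (3) = 1.0667
  x2 = (-3 - (-3)·1.0667) / (7) = 0.0286
Iteration 3:
  x1 = (4 - (-2)·0.0286) / (3) = 1.3524
  x2 = (-3 - (-3)·1.3524) / (7) = 0.1510

0.1510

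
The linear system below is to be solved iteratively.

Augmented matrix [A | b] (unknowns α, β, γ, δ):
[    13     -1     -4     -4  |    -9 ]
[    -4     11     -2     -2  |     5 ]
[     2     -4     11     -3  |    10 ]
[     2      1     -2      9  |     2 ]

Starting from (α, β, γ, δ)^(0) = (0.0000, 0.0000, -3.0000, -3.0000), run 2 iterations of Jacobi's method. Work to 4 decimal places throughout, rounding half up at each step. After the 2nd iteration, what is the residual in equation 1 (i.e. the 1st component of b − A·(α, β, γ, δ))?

9.0980

Iteration 1:
  α = (-9 - (-1)·0.0000 - (-4)·-3.0000 - (-4)·-3.0000) / (13) = -2.5385
  β = (5 - (-4)·0.0000 - (-2)·-3.0000 - (-2)·-3.0000) / (11) = -0.6364
  γ = (10 - (2)·0.0000 - (-4)·0.0000 - (-3)·-3.0000) / (11) = 0.0909
  δ = (2 - (2)·0.0000 - (1)·0.0000 - (-2)·-3.0000) / (9) = -0.4444
Iteration 2:
  α = (-9 - (-1)·-0.6364 - (-4)·0.0909 - (-4)·-0.4444) / (13) = -0.8500
  β = (5 - (-4)·-2.5385 - (-2)·0.0909 - (-2)·-0.4444) / (11) = -0.5328
  γ = (10 - (2)·-2.5385 - (-4)·-0.6364 - (-3)·-0.4444) / (11) = 1.0180
  δ = (2 - (2)·-2.5385 - (1)·-0.6364 - (-2)·0.0909) / (9) = 0.8772
Residual b − A·x = (9.0980, 11.2512, 1.0024, -1.6260)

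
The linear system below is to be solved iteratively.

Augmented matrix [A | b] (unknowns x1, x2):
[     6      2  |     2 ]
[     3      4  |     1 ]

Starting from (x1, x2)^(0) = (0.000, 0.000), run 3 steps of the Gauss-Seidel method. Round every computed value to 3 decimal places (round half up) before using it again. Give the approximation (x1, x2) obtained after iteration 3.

(0.333, 0.000)

Iteration 1:
  x1 = (2 - (2)·0.000) / (6) = 0.333
  x2 = (1 - (3)·0.333) / (4) = 0.000
Iteration 2:
  x1 = (2 - (2)·0.000) / (6) = 0.333
  x2 = (1 - (3)·0.333) / (4) = 0.000
Iteration 3:
  x1 = (2 - (2)·0.000) / (6) = 0.333
  x2 = (1 - (3)·0.333) / (4) = 0.000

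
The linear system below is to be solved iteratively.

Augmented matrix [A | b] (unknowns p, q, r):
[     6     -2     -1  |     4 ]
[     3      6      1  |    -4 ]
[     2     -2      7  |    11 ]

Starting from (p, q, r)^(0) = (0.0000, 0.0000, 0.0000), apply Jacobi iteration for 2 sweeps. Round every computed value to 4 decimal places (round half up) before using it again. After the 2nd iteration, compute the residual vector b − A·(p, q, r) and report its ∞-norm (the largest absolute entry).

Iteration 1:
  p = (4 - (-2)·0.0000 - (-1)·0.0000) / (6) = 0.6667
  q = (-4 - (3)·0.0000 - (1)·0.0000) / (6) = -0.6667
  r = (11 - (2)·0.0000 - (-2)·0.0000) / (7) = 1.5714
Iteration 2:
  p = (4 - (-2)·-0.6667 - (-1)·1.5714) / (6) = 0.7063
  q = (-4 - (3)·0.6667 - (1)·1.5714) / (6) = -1.2619
  r = (11 - (2)·0.6667 - (-2)·-0.6667) / (7) = 1.1905
Residual b − A·x = (-1.5711, 0.2620, -1.2699); ∞-norm = 1.5711

1.5711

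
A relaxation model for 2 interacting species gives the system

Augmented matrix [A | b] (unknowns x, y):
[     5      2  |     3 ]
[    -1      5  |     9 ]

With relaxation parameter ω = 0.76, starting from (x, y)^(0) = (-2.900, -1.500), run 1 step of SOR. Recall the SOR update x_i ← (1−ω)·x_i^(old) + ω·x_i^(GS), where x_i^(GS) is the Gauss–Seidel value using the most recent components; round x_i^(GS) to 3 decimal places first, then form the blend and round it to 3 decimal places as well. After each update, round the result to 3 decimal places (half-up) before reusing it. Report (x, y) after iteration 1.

Iteration 1:
  x: GS value = (3 - (2)·-1.500) / (5) = 1.200;  x ← (1−ω)·-2.900 + ω·1.200 = 0.216
  y: GS value = (9 - (-1)·0.216) / (5) = 1.843;  y ← (1−ω)·-1.500 + ω·1.843 = 1.041

(0.216, 1.041)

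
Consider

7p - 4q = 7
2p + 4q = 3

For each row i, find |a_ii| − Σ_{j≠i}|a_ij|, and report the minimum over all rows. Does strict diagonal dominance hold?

2

row 1: |7| − (4) = 3
row 2: |4| − (2) = 2
minimum over rows = 2 → strictly diagonally dominant (convergence guaranteed)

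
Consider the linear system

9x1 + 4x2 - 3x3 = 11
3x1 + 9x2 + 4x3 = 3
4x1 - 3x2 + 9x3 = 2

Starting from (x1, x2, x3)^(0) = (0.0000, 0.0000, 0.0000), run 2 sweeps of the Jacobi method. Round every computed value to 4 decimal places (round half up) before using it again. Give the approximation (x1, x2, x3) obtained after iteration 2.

Iteration 1:
  x1 = (11 - (4)·0.0000 - (-3)·0.0000) / (9) = 1.2222
  x2 = (3 - (3)·0.0000 - (4)·0.0000) / (9) = 0.3333
  x3 = (2 - (4)·0.0000 - (-3)·0.0000) / (9) = 0.2222
Iteration 2:
  x1 = (11 - (4)·0.3333 - (-3)·0.2222) / (9) = 1.1482
  x2 = (3 - (3)·1.2222 - (4)·0.2222) / (9) = -0.1728
  x3 = (2 - (4)·1.2222 - (-3)·0.3333) / (9) = -0.2099

(1.1482, -0.1728, -0.2099)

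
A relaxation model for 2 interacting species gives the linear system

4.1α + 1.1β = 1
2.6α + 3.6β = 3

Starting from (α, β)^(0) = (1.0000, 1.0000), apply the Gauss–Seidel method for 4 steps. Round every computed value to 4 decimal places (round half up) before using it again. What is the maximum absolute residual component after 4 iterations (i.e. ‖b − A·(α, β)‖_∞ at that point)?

Iteration 1:
  α = (1 - (1.1)·1.0000) / (4.1) = -0.0244
  β = (3 - (2.6)·-0.0244) / (3.6) = 0.8510
Iteration 2:
  α = (1 - (1.1)·0.8510) / (4.1) = 0.0156
  β = (3 - (2.6)·0.0156) / (3.6) = 0.8221
Iteration 3:
  α = (1 - (1.1)·0.8221) / (4.1) = 0.0233
  β = (3 - (2.6)·0.0233) / (3.6) = 0.8165
Iteration 4:
  α = (1 - (1.1)·0.8165) / (4.1) = 0.0248
  β = (3 - (2.6)·0.0248) / (3.6) = 0.8154
Residual b − A·x = (0.0014, 0.0001); ∞-norm = 0.0014

0.0014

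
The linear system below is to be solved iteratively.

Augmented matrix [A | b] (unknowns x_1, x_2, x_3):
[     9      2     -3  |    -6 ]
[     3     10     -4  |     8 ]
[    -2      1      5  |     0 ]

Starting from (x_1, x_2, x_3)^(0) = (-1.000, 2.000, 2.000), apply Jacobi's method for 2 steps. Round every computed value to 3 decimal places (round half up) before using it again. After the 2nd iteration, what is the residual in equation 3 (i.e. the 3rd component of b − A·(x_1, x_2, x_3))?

-0.535

Iteration 1:
  x_1 = (-6 - (2)·2.000 - (-3)·2.000) / (9) = -0.444
  x_2 = (8 - (3)·-1.000 - (-4)·2.000) / (10) = 1.900
  x_3 = (0 - (-2)·-1.000 - (1)·2.000) / (5) = -0.800
Iteration 2:
  x_1 = (-6 - (2)·1.900 - (-3)·-0.800) / (9) = -1.356
  x_2 = (8 - (3)·-0.444 - (-4)·-0.800) / (10) = 0.613
  x_3 = (0 - (-2)·-0.444 - (1)·1.900) / (5) = -0.558
Residual b − A·x = (3.304, 3.706, -0.535)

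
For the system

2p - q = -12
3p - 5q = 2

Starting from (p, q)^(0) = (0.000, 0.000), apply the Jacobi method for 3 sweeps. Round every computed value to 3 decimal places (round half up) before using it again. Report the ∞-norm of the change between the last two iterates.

1.800

Iteration 1:
  p = (-12 - (-1)·0.000) / (2) = -6.000
  q = (2 - (3)·0.000) / (-5) = -0.400
Iteration 2:
  p = (-12 - (-1)·-0.400) / (2) = -6.200
  q = (2 - (3)·-6.000) / (-5) = -4.000
Iteration 3:
  p = (-12 - (-1)·-4.000) / (2) = -8.000
  q = (2 - (3)·-6.200) / (-5) = -4.120
Change: (-1.800, -0.120) → max |·| = 1.800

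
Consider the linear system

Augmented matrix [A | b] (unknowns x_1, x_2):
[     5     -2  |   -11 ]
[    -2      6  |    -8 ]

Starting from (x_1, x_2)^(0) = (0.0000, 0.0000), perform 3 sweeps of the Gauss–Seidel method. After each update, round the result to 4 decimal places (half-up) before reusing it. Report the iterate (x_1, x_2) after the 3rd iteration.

(-3.1369, -2.3790)

Iteration 1:
  x_1 = (-11 - (-2)·0.0000) / (5) = -2.2000
  x_2 = (-8 - (-2)·-2.2000) / (6) = -2.0667
Iteration 2:
  x_1 = (-11 - (-2)·-2.0667) / (5) = -3.0267
  x_2 = (-8 - (-2)·-3.0267) / (6) = -2.3422
Iteration 3:
  x_1 = (-11 - (-2)·-2.3422) / (5) = -3.1369
  x_2 = (-8 - (-2)·-3.1369) / (6) = -2.3790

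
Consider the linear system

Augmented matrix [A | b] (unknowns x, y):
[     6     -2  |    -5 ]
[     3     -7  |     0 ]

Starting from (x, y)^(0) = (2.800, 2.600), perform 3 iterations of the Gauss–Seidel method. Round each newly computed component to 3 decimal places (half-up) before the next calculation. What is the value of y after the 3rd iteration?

-0.408

Iteration 1:
  x = (-5 - (-2)·2.600) / (6) = 0.033
  y = (0 - (3)·0.033) / (-7) = 0.014
Iteration 2:
  x = (-5 - (-2)·0.014) / (6) = -0.829
  y = (0 - (3)·-0.829) / (-7) = -0.355
Iteration 3:
  x = (-5 - (-2)·-0.355) / (6) = -0.952
  y = (0 - (3)·-0.952) / (-7) = -0.408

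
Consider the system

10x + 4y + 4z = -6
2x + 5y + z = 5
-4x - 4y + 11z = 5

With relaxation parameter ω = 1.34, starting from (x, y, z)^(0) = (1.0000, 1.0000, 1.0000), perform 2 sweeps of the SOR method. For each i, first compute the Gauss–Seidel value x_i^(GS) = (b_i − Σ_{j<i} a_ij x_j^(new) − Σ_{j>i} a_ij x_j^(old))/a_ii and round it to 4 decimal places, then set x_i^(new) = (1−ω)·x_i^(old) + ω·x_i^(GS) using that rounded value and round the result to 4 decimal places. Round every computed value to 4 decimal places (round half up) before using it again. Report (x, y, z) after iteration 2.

(-1.1464, 1.2683, 0.6261)

Iteration 1:
  x: GS value = (-6 - (4)·1.0000 - (4)·1.0000) / (10) = -1.4000;  x ← (1−ω)·1.0000 + ω·-1.4000 = -2.2160
  y: GS value = (5 - (2)·-2.2160 - (1)·1.0000) / (5) = 1.6864;  y ← (1−ω)·1.0000 + ω·1.6864 = 1.9198
  z: GS value = (5 - (-4)·-2.2160 - (-4)·1.9198) / (11) = 0.3468;  z ← (1−ω)·1.0000 + ω·0.3468 = 0.1247
Iteration 2:
  x: GS value = (-6 - (4)·1.9198 - (4)·0.1247) / (10) = -1.4178;  x ← (1−ω)·-2.2160 + ω·-1.4178 = -1.1464
  y: GS value = (5 - (2)·-1.1464 - (1)·0.1247) / (5) = 1.4336;  y ← (1−ω)·1.9198 + ω·1.4336 = 1.2683
  z: GS value = (5 - (-4)·-1.1464 - (-4)·1.2683) / (11) = 0.4989;  z ← (1−ω)·0.1247 + ω·0.4989 = 0.6261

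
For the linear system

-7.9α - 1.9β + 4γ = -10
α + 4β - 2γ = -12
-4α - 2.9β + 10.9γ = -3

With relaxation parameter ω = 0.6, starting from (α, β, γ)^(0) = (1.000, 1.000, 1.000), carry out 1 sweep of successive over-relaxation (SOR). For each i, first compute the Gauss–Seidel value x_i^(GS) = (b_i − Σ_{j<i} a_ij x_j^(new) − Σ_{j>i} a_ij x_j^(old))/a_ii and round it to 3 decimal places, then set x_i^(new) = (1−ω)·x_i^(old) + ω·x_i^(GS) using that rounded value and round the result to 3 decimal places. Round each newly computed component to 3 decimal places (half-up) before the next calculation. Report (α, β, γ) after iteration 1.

Iteration 1:
  α: GS value = (-10 - (-1.9)·1.000 - (4)·1.000) / (-7.9) = 1.532;  α ← (1−ω)·1.000 + ω·1.532 = 1.319
  β: GS value = (-12 - (1)·1.319 - (-2)·1.000) / (4) = -2.830;  β ← (1−ω)·1.000 + ω·-2.830 = -1.298
  γ: GS value = (-3 - (-4)·1.319 - (-2.9)·-1.298) / (10.9) = -0.137;  γ ← (1−ω)·1.000 + ω·-0.137 = 0.318

(1.319, -1.298, 0.318)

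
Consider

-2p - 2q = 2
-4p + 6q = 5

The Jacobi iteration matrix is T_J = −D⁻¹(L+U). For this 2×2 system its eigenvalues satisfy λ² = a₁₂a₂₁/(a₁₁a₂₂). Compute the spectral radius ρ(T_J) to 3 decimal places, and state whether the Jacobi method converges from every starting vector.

a₁₂a₂₁/(a₁₁a₂₂) = (-2)·(-4) / ((-2)·(6)) = -0.666667
ρ = √|-0.666667| = √0.666667 = 0.816
ρ < 1, so Jacobi converges

0.816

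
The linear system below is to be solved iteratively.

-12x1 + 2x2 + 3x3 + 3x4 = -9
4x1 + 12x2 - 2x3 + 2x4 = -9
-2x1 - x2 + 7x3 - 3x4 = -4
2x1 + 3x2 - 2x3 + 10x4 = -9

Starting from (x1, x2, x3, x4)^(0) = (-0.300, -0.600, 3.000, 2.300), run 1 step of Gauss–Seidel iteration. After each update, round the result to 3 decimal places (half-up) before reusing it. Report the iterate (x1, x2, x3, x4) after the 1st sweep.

Iteration 1:
  x1 = (-9 - (2)·-0.600 - (3)·3.000 - (3)·2.300) / (-12) = 1.975
  x2 = (-9 - (4)·1.975 - (-2)·3.000 - (2)·2.300) / (12) = -1.292
  x3 = (-4 - (-2)·1.975 - (-1)·-1.292 - (-3)·2.300) / (7) = 0.794
  x4 = (-9 - (2)·1.975 - (3)·-1.292 - (-2)·0.794) / (10) = -0.749

(1.975, -1.292, 0.794, -0.749)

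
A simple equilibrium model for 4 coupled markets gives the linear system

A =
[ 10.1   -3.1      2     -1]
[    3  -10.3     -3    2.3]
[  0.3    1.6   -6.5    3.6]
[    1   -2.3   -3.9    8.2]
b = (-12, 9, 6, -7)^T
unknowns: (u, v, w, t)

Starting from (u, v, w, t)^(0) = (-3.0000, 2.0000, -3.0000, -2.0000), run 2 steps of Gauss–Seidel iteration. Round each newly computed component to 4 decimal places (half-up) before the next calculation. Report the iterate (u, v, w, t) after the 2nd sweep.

Iteration 1:
  u = (-12 - (-3.1)·2.0000 - (2)·-3.0000 - (-1)·-2.0000) / (10.1) = -0.1782
  v = (9 - (3)·-0.1782 - (-3)·-3.0000 - (2.3)·-2.0000) / (-10.3) = -0.4985
  w = (6 - (0.3)·-0.1782 - (1.6)·-0.4985 - (3.6)·-2.0000) / (-6.5) = -2.1617
  t = (-7 - (1)·-0.1782 - (-2.3)·-0.4985 - (-3.9)·-2.1617) / (8.2) = -1.9999
Iteration 2:
  u = (-12 - (-3.1)·-0.4985 - (2)·-2.1617 - (-1)·-1.9999) / (10.1) = -1.1111
  v = (9 - (3)·-1.1111 - (-3)·-2.1617 - (2.3)·-1.9999) / (-10.3) = -1.0144
  w = (6 - (0.3)·-1.1111 - (1.6)·-1.0144 - (3.6)·-1.9999) / (-6.5) = -2.3317
  t = (-7 - (1)·-1.1111 - (-2.3)·-1.0144 - (-3.9)·-2.3317) / (8.2) = -2.1117

(-1.1111, -1.0144, -2.3317, -2.1117)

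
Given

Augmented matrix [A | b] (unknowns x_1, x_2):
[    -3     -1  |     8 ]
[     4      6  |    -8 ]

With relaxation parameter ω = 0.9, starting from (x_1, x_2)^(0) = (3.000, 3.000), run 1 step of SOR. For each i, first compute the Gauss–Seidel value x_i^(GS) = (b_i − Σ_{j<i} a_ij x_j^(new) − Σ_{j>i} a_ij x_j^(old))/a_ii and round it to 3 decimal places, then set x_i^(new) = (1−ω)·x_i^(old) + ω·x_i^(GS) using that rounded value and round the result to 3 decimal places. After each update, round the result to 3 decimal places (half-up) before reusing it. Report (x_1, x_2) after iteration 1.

Iteration 1:
  x_1: GS value = (8 - (-1)·3.000) / (-3) = -3.667;  x_1 ← (1−ω)·3.000 + ω·-3.667 = -3.000
  x_2: GS value = (-8 - (4)·-3.000) / (6) = 0.667;  x_2 ← (1−ω)·3.000 + ω·0.667 = 0.900

(-3.000, 0.900)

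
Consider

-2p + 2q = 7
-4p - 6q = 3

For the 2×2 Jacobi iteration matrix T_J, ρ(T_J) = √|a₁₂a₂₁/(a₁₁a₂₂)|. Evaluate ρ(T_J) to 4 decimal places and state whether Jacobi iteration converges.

a₁₂a₂₁/(a₁₁a₂₂) = (2)·(-4) / ((-2)·(-6)) = -0.666667
ρ = √|-0.666667| = √0.666667 = 0.8165
ρ < 1, so Jacobi converges

0.8165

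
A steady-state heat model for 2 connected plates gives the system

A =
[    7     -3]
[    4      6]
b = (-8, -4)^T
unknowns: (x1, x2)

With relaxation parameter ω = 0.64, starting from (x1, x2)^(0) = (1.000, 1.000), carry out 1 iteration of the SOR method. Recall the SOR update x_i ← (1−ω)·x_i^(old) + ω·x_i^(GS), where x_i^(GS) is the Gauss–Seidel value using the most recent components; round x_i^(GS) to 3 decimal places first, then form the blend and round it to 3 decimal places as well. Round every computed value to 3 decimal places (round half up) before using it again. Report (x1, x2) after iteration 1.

Iteration 1:
  x1: GS value = (-8 - (-3)·1.000) / (7) = -0.714;  x1 ← (1−ω)·1.000 + ω·-0.714 = -0.097
  x2: GS value = (-4 - (4)·-0.097) / (6) = -0.602;  x2 ← (1−ω)·1.000 + ω·-0.602 = -0.025

(-0.097, -0.025)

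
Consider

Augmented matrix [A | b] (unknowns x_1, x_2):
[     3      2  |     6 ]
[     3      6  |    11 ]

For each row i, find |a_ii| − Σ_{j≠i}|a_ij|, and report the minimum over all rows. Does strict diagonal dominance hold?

1

row 1: |3| − (2) = 1
row 2: |6| − (3) = 3
minimum over rows = 1 → strictly diagonally dominant (convergence guaranteed)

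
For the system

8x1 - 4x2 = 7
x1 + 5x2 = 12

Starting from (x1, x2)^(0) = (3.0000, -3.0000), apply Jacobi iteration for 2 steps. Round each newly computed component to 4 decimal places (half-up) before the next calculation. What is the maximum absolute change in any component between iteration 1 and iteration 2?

2.4000

Iteration 1:
  x1 = (7 - (-4)·-3.0000) / (8) = -0.6250
  x2 = (12 - (1)·3.0000) / (5) = 1.8000
Iteration 2:
  x1 = (7 - (-4)·1.8000) / (8) = 1.7750
  x2 = (12 - (1)·-0.6250) / (5) = 2.5250
Change: (2.4000, 0.7250) → max |·| = 2.4000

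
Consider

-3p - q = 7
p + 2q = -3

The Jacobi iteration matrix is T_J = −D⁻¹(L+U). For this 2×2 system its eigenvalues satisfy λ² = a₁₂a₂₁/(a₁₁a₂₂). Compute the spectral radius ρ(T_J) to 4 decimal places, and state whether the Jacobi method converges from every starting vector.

a₁₂a₂₁/(a₁₁a₂₂) = (-1)·(1) / ((-3)·(2)) = 0.166667
ρ = √|0.166667| = √0.166667 = 0.4082
ρ < 1, so Jacobi converges

0.4082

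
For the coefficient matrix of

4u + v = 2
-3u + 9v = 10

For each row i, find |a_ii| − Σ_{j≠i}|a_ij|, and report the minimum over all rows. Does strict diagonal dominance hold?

row 1: |4| − (1) = 3
row 2: |9| − (3) = 6
minimum over rows = 3 → strictly diagonally dominant (convergence guaranteed)

3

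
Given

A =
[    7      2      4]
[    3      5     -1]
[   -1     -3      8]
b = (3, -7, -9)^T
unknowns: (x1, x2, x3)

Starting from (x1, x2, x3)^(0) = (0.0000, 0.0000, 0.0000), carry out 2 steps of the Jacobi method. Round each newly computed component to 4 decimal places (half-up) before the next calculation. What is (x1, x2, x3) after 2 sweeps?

(1.4714, -1.8822, -1.5964)

Iteration 1:
  x1 = (3 - (2)·0.0000 - (4)·0.0000) / (7) = 0.4286
  x2 = (-7 - (3)·0.0000 - (-1)·0.0000) / (5) = -1.4000
  x3 = (-9 - (-1)·0.0000 - (-3)·0.0000) / (8) = -1.1250
Iteration 2:
  x1 = (3 - (2)·-1.4000 - (4)·-1.1250) / (7) = 1.4714
  x2 = (-7 - (3)·0.4286 - (-1)·-1.1250) / (5) = -1.8822
  x3 = (-9 - (-1)·0.4286 - (-3)·-1.4000) / (8) = -1.5964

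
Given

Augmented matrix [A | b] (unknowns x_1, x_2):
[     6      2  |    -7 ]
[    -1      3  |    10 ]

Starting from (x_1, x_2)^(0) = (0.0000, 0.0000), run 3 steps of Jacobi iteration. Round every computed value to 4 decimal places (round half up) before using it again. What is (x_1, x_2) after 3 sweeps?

Iteration 1:
  x_1 = (-7 - (2)·0.0000) / (6) = -1.1667
  x_2 = (10 - (-1)·0.0000) / (3) = 3.3333
Iteration 2:
  x_1 = (-7 - (2)·3.3333) / (6) = -2.2778
  x_2 = (10 - (-1)·-1.1667) / (3) = 2.9444
Iteration 3:
  x_1 = (-7 - (2)·2.9444) / (6) = -2.1481
  x_2 = (10 - (-1)·-2.2778) / (3) = 2.5741

(-2.1481, 2.5741)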